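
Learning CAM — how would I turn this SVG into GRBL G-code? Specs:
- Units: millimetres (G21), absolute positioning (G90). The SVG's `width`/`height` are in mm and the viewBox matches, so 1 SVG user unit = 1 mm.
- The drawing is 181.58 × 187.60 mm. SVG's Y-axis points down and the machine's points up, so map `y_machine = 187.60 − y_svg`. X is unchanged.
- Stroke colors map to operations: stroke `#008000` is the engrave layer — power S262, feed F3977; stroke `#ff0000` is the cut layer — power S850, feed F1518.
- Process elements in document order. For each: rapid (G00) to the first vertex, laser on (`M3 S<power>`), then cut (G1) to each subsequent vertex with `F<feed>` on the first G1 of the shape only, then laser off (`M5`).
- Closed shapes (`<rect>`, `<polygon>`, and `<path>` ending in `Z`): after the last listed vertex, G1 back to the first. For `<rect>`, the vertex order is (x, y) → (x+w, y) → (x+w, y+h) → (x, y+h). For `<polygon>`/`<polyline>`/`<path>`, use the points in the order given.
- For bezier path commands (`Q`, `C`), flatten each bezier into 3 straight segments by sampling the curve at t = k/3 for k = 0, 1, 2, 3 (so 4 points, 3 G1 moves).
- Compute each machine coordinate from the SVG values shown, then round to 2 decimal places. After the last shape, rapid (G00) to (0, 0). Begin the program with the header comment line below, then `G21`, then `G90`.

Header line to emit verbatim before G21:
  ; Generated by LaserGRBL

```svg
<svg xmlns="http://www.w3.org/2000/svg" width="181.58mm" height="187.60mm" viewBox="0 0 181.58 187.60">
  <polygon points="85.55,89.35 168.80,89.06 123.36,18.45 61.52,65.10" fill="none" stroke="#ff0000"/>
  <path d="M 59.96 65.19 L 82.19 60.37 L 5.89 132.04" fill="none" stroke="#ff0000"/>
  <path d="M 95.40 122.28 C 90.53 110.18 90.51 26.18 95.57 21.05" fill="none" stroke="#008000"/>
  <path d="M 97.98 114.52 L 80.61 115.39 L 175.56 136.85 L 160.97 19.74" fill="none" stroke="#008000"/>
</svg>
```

Since the viewBox matches the mm dimensions, user units are millimetres directly. The only transform is the Y-flip y_m = 187.60 − y_svg.

Shape 1 is a closed polygon drawn with `<polygon>`. Its stroke #ff0000 means cut at S850, F1518. After flipping Y the toolpath is (85.55,98.25) → (168.80,98.54) → (123.36,169.15) → (61.52,122.50) → (85.55,98.25), returning to the start.

Shape 2 is a open polyline drawn with `<path>`. Its stroke #ff0000 means cut at S850, F1518. After flipping Y the toolpath is (59.96,122.41) → (82.19,127.23) → (5.89,55.56).

Shape 3 is a cubic bezier drawn with `<path>`. Its stroke #008000 means engrave at S262, F3977. After flipping Y the toolpath is (95.40,65.32) → (92.16,95.80) → (92.19,140.71) → (95.57,166.55).

Shape 4 is a open polyline drawn with `<path>`. Its stroke #008000 means engrave at S262, F3977. After flipping Y the toolpath is (97.98,73.08) → (80.61,72.21) → (175.56,50.75) → (160.97,167.86).

; Generated by LaserGRBL
G21
G90
G00 X85.55 Y98.25
M3 S850
G1 X168.80 Y98.54 F1518
G1 X123.36 Y169.15
G1 X61.52 Y122.50
G1 X85.55 Y98.25
M5
G00 X59.96 Y122.41
M3 S850
G1 X82.19 Y127.23 F1518
G1 X5.89 Y55.56
M5
G00 X95.40 Y65.32
M3 S262
G1 X92.16 Y95.80 F3977
G1 X92.19 Y140.71
G1 X95.57 Y166.55
M5
G00 X97.98 Y73.08
M3 S262
G1 X80.61 Y72.21 F3977
G1 X175.56 Y50.75
G1 X160.97 Y167.86
M5
G00 X0.00 Y0.00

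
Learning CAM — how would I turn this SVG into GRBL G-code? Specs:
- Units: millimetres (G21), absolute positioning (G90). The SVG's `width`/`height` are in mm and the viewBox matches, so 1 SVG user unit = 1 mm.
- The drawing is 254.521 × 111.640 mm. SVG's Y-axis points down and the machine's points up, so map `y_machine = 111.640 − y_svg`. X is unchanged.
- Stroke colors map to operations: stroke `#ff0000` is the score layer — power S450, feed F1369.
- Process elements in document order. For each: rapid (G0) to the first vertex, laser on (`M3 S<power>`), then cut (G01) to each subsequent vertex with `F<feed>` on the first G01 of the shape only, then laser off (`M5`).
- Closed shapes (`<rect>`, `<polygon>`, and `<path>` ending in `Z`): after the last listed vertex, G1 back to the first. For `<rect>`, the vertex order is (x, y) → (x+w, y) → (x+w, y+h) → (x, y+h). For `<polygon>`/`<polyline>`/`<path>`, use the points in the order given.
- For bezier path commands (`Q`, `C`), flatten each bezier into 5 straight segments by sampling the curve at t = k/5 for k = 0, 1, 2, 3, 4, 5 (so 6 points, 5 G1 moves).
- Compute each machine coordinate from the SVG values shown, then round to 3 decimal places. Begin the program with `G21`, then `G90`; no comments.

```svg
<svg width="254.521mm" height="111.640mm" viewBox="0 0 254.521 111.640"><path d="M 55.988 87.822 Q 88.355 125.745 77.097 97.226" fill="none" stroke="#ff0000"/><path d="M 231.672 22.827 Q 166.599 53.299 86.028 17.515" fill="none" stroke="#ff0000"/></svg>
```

G21
G90
G0 X55.988 Y23.818
M3 S450
G01 X67.190 Y11.306 F1369
G01 X74.902 Y4.110
G01 X79.123 Y2.230
G01 X79.855 Y5.664
G01 X77.097 Y14.414
M5
G0 X231.672 Y88.813
M3 S450
G01 X205.023 Y79.274 F1369
G01 X177.134 Y75.036
G01 X148.005 Y76.099
G01 X117.636 Y82.462
G01 X86.028 Y94.125
M5

1 u = 1 mm; y_m = 111.640 − y.

[1] `<path>` quadratic bezier, #ff0000→score S450 F1369: (55.988,23.818) → (67.190,11.306) → (74.902,4.110) → (79.123,2.230) → (79.855,5.664) → (77.097,14.414)

[2] `<path>` quadratic bezier, #ff0000→score S450 F1369: (231.672,88.813) → (205.023,79.274) → (177.134,75.036) → (148.005,76.099) → (117.636,82.462) → (86.028,94.125)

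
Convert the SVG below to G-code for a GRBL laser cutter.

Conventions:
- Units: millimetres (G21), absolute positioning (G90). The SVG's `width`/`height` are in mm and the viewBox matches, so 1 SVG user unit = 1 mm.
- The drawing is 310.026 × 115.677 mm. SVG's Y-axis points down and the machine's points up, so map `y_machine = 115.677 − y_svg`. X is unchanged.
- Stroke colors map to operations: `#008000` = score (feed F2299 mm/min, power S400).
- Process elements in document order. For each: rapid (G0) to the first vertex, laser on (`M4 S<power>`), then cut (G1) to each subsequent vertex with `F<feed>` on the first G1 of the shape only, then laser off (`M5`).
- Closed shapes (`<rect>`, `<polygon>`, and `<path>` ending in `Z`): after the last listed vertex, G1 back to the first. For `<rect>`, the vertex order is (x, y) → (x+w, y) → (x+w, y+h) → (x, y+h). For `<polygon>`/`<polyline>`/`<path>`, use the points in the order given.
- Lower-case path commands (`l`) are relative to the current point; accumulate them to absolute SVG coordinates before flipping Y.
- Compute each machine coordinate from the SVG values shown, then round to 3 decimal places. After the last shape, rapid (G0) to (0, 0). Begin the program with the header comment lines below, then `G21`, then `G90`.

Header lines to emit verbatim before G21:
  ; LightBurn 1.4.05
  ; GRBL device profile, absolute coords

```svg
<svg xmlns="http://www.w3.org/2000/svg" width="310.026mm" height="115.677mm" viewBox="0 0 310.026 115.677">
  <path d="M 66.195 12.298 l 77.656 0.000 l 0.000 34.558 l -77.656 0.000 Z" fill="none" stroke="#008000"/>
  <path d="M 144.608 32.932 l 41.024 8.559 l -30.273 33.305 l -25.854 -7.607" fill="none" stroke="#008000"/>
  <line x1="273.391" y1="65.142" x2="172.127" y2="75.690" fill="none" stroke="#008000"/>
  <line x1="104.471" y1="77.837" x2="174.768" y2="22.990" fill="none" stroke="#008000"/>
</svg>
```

; LightBurn 1.4.05
; GRBL device profile, absolute coords
G21
G90
G0 X66.195 Y103.379
M4 S400
G1 X143.851 Y103.379 F2299
G1 X143.851 Y68.821
G1 X66.195 Y68.821
G1 X66.195 Y103.379
M5
G0 X144.608 Y82.745
M4 S400
G1 X185.632 Y74.186 F2299
G1 X155.359 Y40.881
G1 X129.505 Y48.488
M5
G0 X273.391 Y50.535
M4 S400
G1 X172.127 Y39.987 F2299
M5
G0 X104.471 Y37.840
M4 S400
G1 X174.768 Y92.687 F2299
M5
G0 X0.000 Y0.000

viewBox `0 0 310.026 115.677` with mm width/height → 1 unit = 1 mm. Flip: y_m = 115.677 − y_svg.

**Shape 1** — `<path>` rectangle, stroke `#008000` → score (S400, F2299). Machine vertices: (66.195,103.379) → (143.851,103.379) → (143.851,68.821) → (66.195,68.821) → (66.195,103.379). Closed: final G1 returns to the first vertex.

**Shape 2** — `<path>` open polyline, stroke `#008000` → score (S400, F2299). Machine vertices: (144.608,82.745) → (185.632,74.186) → (155.359,40.881) → (129.505,48.488). Open path.

**Shape 3** — `<line>` line segment, stroke `#008000` → score (S400, F2299). Machine vertices: (273.391,50.535) → (172.127,39.987). Open path.

**Shape 4** — `<line>` line segment, stroke `#008000` → score (S400, F2299). Machine vertices: (104.471,37.840) → (174.768,92.687). Open path.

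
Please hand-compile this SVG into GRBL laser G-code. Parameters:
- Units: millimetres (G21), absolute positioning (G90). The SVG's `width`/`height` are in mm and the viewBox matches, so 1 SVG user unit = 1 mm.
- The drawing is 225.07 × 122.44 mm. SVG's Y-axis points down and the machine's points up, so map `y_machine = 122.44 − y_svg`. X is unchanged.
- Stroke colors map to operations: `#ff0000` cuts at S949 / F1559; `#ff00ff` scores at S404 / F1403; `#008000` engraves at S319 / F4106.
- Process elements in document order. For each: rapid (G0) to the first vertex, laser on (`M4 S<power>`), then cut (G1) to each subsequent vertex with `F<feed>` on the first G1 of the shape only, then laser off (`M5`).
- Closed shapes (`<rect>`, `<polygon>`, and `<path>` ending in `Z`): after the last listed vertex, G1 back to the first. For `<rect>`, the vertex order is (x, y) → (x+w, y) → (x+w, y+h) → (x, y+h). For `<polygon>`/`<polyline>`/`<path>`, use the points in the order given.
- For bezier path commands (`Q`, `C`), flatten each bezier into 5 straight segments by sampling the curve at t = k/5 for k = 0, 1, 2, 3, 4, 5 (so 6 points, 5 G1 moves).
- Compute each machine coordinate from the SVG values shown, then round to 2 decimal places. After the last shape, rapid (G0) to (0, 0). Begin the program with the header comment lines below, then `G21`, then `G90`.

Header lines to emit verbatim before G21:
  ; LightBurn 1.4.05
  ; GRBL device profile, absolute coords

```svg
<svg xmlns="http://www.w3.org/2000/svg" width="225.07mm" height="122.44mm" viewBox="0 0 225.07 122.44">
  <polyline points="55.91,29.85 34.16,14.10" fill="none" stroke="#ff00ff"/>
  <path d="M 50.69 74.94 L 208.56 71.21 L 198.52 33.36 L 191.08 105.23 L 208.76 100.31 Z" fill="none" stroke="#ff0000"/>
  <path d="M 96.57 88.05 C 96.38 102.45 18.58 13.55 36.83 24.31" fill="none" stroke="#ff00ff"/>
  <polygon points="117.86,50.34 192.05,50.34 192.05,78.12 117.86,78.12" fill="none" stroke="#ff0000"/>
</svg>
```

1 u = 1 mm; y_m = 122.44 − y.

[1] `<polyline>` line segment, #ff00ff→score S404 F1403: (55.91,92.59) → (34.16,108.34)

[2] `<path>` closed polygon, #ff0000→cut S949 F1559: (50.69,47.50) → (208.56,51.23) → (198.52,89.08) → (191.08,17.21) → (208.76,22.13) → (50.69,47.50) (closed)

[3] `<path>` cubic bezier, #ff00ff→score S404 F1403: (96.57,34.39) → (88.53,36.52) → (70.20,53.70) → (49.92,76.19) → (36.02,94.25) → (36.83,98.13)

[4] `<polygon>` rectangle, #ff0000→cut S949 F1559: (117.86,72.10) → (192.05,72.10) → (192.05,44.32) → (117.86,44.32) → (117.86,72.10) (closed)

; LightBurn 1.4.05
; GRBL device profile, absolute coords
G21
G90
G0 X55.91 Y92.59
M4 S404
G1 X34.16 Y108.34 F1403
M5
G0 X50.69 Y47.50
M4 S949
G1 X208.56 Y51.23 F1559
G1 X198.52 Y89.08
G1 X191.08 Y17.21
G1 X208.76 Y22.13
G1 X50.69 Y47.50
M5
G0 X96.57 Y34.39
M4 S404
G1 X88.53 Y36.52 F1403
G1 X70.20 Y53.70
G1 X49.92 Y76.19
G1 X36.02 Y94.25
G1 X36.83 Y98.13
M5
G0 X117.86 Y72.10
M4 S949
G1 X192.05 Y72.10 F1559
G1 X192.05 Y44.32
G1 X117.86 Y44.32
G1 X117.86 Y72.10
M5
G0 X0.00 Y0.00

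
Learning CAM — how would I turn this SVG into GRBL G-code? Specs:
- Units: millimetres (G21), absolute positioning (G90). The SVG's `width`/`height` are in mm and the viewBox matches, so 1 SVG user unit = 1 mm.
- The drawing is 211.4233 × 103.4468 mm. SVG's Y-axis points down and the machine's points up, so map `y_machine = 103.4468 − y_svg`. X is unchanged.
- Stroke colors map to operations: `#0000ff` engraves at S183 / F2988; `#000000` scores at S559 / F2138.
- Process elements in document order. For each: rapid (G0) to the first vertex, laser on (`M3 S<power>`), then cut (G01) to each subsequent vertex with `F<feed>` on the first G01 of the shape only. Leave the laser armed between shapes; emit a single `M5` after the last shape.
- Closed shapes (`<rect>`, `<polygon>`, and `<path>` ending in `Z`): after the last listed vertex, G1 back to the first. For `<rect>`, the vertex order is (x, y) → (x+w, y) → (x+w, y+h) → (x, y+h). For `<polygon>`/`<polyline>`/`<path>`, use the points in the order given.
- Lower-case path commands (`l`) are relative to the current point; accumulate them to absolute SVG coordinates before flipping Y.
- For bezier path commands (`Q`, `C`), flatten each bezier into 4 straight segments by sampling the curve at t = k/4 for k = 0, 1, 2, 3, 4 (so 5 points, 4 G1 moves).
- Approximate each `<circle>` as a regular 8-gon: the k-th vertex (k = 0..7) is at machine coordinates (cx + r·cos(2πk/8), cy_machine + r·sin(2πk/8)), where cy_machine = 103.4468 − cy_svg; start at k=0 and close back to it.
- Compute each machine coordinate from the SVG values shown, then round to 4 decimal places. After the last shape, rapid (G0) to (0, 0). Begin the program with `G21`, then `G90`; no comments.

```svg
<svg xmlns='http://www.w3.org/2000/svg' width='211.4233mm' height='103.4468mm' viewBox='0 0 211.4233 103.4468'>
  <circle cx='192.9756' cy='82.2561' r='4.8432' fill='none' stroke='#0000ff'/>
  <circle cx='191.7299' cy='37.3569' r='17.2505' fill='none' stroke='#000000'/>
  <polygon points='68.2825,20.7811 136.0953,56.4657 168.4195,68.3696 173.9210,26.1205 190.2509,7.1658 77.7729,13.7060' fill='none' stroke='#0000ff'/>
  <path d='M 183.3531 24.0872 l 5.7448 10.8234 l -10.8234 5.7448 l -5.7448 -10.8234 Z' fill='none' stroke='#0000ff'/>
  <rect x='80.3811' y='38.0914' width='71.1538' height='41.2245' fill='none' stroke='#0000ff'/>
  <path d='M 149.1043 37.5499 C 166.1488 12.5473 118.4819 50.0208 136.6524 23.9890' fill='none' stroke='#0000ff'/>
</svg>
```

G21
G90
G0 X197.8188 Y21.1907
M3 S183
G01 X196.4003 Y24.6154 F2988
G01 X192.9756 Y26.0339
G01 X189.5509 Y24.6154
G01 X188.1324 Y21.1907
G01 X189.5509 Y17.7660
G01 X192.9756 Y16.3475
G01 X196.4003 Y17.7660
G01 X197.8188 Y21.1907
G0 X208.9804 Y66.0899
M3 S559
G01 X203.9278 Y78.2878 F2138
G01 X191.7299 Y83.3404
G01 X179.5320 Y78.2878
G01 X174.4794 Y66.0899
G01 X179.5320 Y53.8920
G01 X191.7299 Y48.8394
G01 X203.9278 Y53.8920
G01 X208.9804 Y66.0899
G0 X68.2825 Y82.6657
M3 S183
G01 X136.0953 Y46.9811 F2988
G01 X168.4195 Y35.0772
G01 X173.9210 Y77.3263
G01 X190.2509 Y96.2810
G01 X77.7729 Y89.7408
G01 X68.2825 Y82.6657
G0 X183.3531 Y79.3596
M3 S183
G01 X189.0979 Y68.5362 F2988
G01 X178.2745 Y62.7914
G01 X172.5297 Y73.6148
G01 X183.3531 Y79.3596
G0 X80.3811 Y65.3554
M3 S183
G01 X151.5349 Y65.3554 F2988
G01 X151.5349 Y24.1309
G01 X80.3811 Y24.1309
G01 X80.3811 Y65.3554
G0 X149.1043 Y65.8969
M3 S183
G01 X151.7941 Y74.9030 F2988
G01 X142.4561 Y72.2914
G01 X133.3292 Y69.8727
G01 X136.6524 Y79.4578
M5
G0 X0.0000 Y0.0000

Since the viewBox matches the mm dimensions, user units are millimetres directly. The only transform is the Y-flip y_m = 103.4468 − y_svg.

Shape 1 is a circle drawn with `<circle>`. Its stroke #0000ff means engrave at S183, F2988. After flipping Y the toolpath is (197.8188,21.1907) → (196.4003,24.6154) → (192.9756,26.0339) → (189.5509,24.6154) → (188.1324,21.1907) → (189.5509,17.7660) → (192.9756,16.3475) → (196.4003,17.7660) → (197.8188,21.1907), returning to the start.

Shape 2 is a circle drawn with `<circle>`. Its stroke #000000 means score at S559, F2138. After flipping Y the toolpath is (208.9804,66.0899) → (203.9278,78.2878) → (191.7299,83.3404) → (179.5320,78.2878) → (174.4794,66.0899) → (179.5320,53.8920) → (191.7299,48.8394) → (203.9278,53.8920) → (208.9804,66.0899), returning to the start.

Shape 3 is a closed polygon drawn with `<polygon>`. Its stroke #0000ff means engrave at S183, F2988. After flipping Y the toolpath is (68.2825,82.6657) → (136.0953,46.9811) → (168.4195,35.0772) → (173.9210,77.3263) → (190.2509,96.2810) → (77.7729,89.7408) → (68.2825,82.6657), returning to the start.

Shape 4 is a regular polygon drawn with `<path>`. Its stroke #0000ff means engrave at S183, F2988. After flipping Y the toolpath is (183.3531,79.3596) → (189.0979,68.5362) → (178.2745,62.7914) → (172.5297,73.6148) → (183.3531,79.3596), returning to the start.

Shape 5 is a rectangle drawn with `<rect>`. Its stroke #0000ff means engrave at S183, F2988. After flipping Y the toolpath is (80.3811,65.3554) → (151.5349,65.3554) → (151.5349,24.1309) → (80.3811,24.1309) → (80.3811,65.3554), returning to the start.

Shape 6 is a cubic bezier drawn with `<path>`. Its stroke #0000ff means engrave at S183, F2988. After flipping Y the toolpath is (149.1043,65.8969) → (151.7941,74.9030) → (142.4561,72.2914) → (133.3292,69.8727) → (136.6524,79.4578).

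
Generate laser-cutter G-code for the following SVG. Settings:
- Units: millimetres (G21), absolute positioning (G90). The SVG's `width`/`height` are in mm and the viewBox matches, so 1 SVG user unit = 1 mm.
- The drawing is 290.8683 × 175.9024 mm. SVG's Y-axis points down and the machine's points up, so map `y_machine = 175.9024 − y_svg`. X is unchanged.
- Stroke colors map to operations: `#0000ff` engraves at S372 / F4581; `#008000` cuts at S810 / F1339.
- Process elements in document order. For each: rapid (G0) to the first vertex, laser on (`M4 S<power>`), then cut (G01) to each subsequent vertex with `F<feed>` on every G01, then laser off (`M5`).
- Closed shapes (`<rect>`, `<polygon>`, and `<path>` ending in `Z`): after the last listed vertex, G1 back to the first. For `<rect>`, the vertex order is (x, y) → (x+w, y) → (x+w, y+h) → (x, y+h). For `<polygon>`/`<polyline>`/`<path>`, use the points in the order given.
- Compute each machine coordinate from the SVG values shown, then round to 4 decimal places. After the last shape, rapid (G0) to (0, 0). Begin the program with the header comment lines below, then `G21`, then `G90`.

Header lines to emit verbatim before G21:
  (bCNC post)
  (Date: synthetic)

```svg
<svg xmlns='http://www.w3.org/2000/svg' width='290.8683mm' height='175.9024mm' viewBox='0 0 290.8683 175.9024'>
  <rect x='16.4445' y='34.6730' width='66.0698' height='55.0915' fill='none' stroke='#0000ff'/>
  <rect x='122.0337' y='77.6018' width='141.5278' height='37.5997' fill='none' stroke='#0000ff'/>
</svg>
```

(bCNC post)
(Date: synthetic)
G21
G90
G0 X16.4445 Y141.2294
M4 S372
G01 X82.5143 Y141.2294 F4581
G01 X82.5143 Y86.1379 F4581
G01 X16.4445 Y86.1379 F4581
G01 X16.4445 Y141.2294 F4581
M5
G0 X122.0337 Y98.3006
M4 S372
G01 X263.5615 Y98.3006 F4581
G01 X263.5615 Y60.7009 F4581
G01 X122.0337 Y60.7009 F4581
G01 X122.0337 Y98.3006 F4581
M5
G0 X0.0000 Y0.0000

viewBox `0 0 290.8683 175.9024` with mm width/height → 1 unit = 1 mm. Flip: y_m = 175.9024 − y_svg.

**Shape 1** — `<rect>` rectangle, stroke `#0000ff` → engrave (S372, F4581). Machine vertices: (16.4445,141.2294) → (82.5143,141.2294) → (82.5143,86.1379) → (16.4445,86.1379) → (16.4445,141.2294). Closed: final G1 returns to the first vertex.

**Shape 2** — `<rect>` rectangle, stroke `#0000ff` → engrave (S372, F4581). Machine vertices: (122.0337,98.3006) → (263.5615,98.3006) → (263.5615,60.7009) → (122.0337,60.7009) → (122.0337,98.3006). Closed: final G1 returns to the first vertex.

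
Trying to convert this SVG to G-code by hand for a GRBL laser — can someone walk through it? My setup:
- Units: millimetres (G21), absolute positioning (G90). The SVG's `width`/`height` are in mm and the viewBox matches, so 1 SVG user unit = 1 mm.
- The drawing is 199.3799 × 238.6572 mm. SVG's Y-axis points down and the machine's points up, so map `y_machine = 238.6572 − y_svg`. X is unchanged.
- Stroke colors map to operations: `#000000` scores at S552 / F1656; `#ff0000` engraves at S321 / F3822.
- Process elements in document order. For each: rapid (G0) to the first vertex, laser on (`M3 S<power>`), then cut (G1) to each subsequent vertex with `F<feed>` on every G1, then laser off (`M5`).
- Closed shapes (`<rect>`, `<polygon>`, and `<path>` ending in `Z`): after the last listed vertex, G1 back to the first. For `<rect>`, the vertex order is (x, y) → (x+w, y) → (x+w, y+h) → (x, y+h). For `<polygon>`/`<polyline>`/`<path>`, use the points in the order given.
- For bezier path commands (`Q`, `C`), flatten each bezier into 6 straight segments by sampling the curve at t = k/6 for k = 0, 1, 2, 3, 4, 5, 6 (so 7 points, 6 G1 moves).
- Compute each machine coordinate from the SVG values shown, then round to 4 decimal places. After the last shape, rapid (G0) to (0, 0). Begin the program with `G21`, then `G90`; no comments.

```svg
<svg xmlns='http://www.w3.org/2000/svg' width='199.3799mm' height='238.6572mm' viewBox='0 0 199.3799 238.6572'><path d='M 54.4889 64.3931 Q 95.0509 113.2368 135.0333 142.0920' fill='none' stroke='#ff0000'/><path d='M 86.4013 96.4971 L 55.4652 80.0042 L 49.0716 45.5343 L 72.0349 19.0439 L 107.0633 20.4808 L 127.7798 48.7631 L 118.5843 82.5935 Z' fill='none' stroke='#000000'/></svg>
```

1 u = 1 mm; y_m = 238.6572 − y.

[1] `<path>` quadratic bezier, #ff0000→engrave S321 F3822: (54.4889,174.2641) → (67.9935,158.5381) → (81.4658,143.9226) → (94.9060,130.4175) → (108.3140,118.0229) → (121.6897,106.7388) → (135.0333,96.5652)

[2] `<path>` regular polygon, #000000→score S552 F1656: (86.4013,142.1601) → (55.4652,158.6530) → (49.0716,193.1229) → (72.0349,219.6133) → (107.0633,218.1764) → (127.7798,189.8941) → (118.5843,156.0637) → (86.4013,142.1601) (closed)

G21
G90
G0 X54.4889 Y174.2641
M3 S321
G1 X67.9935 Y158.5381 F3822
G1 X81.4658 Y143.9226 F3822
G1 X94.9060 Y130.4175 F3822
G1 X108.3140 Y118.0229 F3822
G1 X121.6897 Y106.7388 F3822
G1 X135.0333 Y96.5652 F3822
M5
G0 X86.4013 Y142.1601
M3 S552
G1 X55.4652 Y158.6530 F1656
G1 X49.0716 Y193.1229 F1656
G1 X72.0349 Y219.6133 F1656
G1 X107.0633 Y218.1764 F1656
G1 X127.7798 Y189.8941 F1656
G1 X118.5843 Y156.0637 F1656
G1 X86.4013 Y142.1601 F1656
M5
G0 X0.0000 Y0.0000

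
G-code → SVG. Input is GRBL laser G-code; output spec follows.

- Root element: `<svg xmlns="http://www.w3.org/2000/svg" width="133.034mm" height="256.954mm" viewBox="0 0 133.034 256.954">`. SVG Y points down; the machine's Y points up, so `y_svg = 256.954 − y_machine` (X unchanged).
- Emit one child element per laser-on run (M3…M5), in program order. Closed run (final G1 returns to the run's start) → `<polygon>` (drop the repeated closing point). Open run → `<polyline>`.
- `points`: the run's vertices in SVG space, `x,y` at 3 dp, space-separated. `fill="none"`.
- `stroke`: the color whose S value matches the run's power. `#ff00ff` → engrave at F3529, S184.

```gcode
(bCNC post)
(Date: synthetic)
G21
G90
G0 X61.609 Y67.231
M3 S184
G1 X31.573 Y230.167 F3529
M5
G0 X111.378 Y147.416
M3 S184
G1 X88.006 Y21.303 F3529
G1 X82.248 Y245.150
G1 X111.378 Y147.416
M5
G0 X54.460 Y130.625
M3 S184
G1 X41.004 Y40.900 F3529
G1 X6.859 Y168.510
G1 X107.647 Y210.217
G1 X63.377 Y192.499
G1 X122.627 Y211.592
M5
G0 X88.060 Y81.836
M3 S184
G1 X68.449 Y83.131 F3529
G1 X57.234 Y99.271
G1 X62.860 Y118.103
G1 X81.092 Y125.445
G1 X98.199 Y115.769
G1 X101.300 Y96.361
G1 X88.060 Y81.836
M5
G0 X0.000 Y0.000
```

Machine Y-up, SVG Y-down with viewBox height 256.954, so y_svg = 256.954 − y_machine; X carries over. Every run uses S184, so all elements get stroke `#ff00ff` (engrave).

Run 1: The run is open, so emit a `<polyline>` with points (Y-flipped): 61.609,189.723 31.573,26.787.

Run 2: The run returns to its start, so emit a `<polygon>` with points (Y-flipped): 111.378,109.538 88.006,235.651 82.248,11.804.

Run 3: The run is open, so emit a `<polyline>` with points (Y-flipped): 54.460,126.329 41.004,216.054 6.859,88.444 107.647,46.737 63.377,64.455 122.627,45.362.

Run 4: The run returns to its start, so emit a `<polygon>` with points (Y-flipped): 88.060,175.118 68.449,173.823 57.234,157.683 62.860,138.851 81.092,131.509 98.199,141.185 101.300,160.593.

<svg xmlns="http://www.w3.org/2000/svg" width="133.034mm" height="256.954mm" viewBox="0 0 133.034 256.954">
  <polyline points="61.609,189.723 31.573,26.787" fill="none" stroke="#ff00ff"/>
  <polygon points="111.378,109.538 88.006,235.651 82.248,11.804" fill="none" stroke="#ff00ff"/>
  <polyline points="54.460,126.329 41.004,216.054 6.859,88.444 107.647,46.737 63.377,64.455 122.627,45.362" fill="none" stroke="#ff00ff"/>
  <polygon points="88.060,175.118 68.449,173.823 57.234,157.683 62.860,138.851 81.092,131.509 98.199,141.185 101.300,160.593" fill="none" stroke="#ff00ff"/>
</svg>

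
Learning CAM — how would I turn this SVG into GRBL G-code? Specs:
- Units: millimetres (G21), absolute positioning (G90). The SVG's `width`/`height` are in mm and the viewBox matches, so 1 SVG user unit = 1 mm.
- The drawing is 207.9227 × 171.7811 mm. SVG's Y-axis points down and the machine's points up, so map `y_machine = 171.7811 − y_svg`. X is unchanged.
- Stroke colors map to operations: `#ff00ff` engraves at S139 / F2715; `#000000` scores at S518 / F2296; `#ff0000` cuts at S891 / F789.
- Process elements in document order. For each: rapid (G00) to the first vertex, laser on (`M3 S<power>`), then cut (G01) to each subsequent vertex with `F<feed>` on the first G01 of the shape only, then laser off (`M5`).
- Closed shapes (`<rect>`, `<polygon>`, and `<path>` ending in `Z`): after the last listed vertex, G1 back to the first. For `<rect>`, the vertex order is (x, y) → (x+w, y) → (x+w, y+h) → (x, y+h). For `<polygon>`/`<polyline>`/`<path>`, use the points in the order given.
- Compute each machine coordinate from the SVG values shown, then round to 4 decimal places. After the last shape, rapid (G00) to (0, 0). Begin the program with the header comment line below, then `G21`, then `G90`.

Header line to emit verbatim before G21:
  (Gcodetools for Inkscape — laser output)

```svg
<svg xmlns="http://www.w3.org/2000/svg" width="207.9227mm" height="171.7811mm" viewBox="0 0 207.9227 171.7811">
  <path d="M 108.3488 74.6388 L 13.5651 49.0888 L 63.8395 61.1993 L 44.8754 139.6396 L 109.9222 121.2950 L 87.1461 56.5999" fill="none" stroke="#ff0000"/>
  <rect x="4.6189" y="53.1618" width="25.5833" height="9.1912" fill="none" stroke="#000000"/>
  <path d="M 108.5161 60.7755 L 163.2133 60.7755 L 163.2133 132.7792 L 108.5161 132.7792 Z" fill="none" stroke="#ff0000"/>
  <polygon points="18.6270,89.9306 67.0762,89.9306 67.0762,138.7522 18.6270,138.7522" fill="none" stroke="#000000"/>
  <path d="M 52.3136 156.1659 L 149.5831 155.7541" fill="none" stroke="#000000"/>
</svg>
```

(Gcodetools for Inkscape — laser output)
G21
G90
G00 X108.3488 Y97.1423
M3 S891
G01 X13.5651 Y122.6923 F789
G01 X63.8395 Y110.5818
G01 X44.8754 Y32.1415
G01 X109.9222 Y50.4861
G01 X87.1461 Y115.1812
M5
G00 X4.6189 Y118.6193
M3 S518
G01 X30.2022 Y118.6193 F2296
G01 X30.2022 Y109.4281
G01 X4.6189 Y109.4281
G01 X4.6189 Y118.6193
M5
G00 X108.5161 Y111.0056
M3 S891
G01 X163.2133 Y111.0056 F789
G01 X163.2133 Y39.0019
G01 X108.5161 Y39.0019
G01 X108.5161 Y111.0056
M5
G00 X18.6270 Y81.8505
M3 S518
G01 X67.0762 Y81.8505 F2296
G01 X67.0762 Y33.0289
G01 X18.6270 Y33.0289
G01 X18.6270 Y81.8505
M5
G00 X52.3136 Y15.6152
M3 S518
G01 X149.5831 Y16.0270 F2296
M5
G00 X0.0000 Y0.0000

1 u = 1 mm; y_m = 171.7811 − y.

[1] `<path>` open polyline, #ff0000→cut S891 F789: (108.3488,97.1423) → (13.5651,122.6923) → (63.8395,110.5818) → (44.8754,32.1415) → (109.9222,50.4861) → (87.1461,115.1812)

[2] `<rect>` rectangle, #000000→score S518 F2296: (4.6189,118.6193) → (30.2022,118.6193) → (30.2022,109.4281) → (4.6189,109.4281) → (4.6189,118.6193) (closed)

[3] `<path>` rectangle, #ff0000→cut S891 F789: (108.5161,111.0056) → (163.2133,111.0056) → (163.2133,39.0019) → (108.5161,39.0019) → (108.5161,111.0056) (closed)

[4] `<polygon>` rectangle, #000000→score S518 F2296: (18.6270,81.8505) → (67.0762,81.8505) → (67.0762,33.0289) → (18.6270,33.0289) → (18.6270,81.8505) (closed)

[5] `<path>` line segment, #000000→score S518 F2296: (52.3136,15.6152) → (149.5831,16.0270)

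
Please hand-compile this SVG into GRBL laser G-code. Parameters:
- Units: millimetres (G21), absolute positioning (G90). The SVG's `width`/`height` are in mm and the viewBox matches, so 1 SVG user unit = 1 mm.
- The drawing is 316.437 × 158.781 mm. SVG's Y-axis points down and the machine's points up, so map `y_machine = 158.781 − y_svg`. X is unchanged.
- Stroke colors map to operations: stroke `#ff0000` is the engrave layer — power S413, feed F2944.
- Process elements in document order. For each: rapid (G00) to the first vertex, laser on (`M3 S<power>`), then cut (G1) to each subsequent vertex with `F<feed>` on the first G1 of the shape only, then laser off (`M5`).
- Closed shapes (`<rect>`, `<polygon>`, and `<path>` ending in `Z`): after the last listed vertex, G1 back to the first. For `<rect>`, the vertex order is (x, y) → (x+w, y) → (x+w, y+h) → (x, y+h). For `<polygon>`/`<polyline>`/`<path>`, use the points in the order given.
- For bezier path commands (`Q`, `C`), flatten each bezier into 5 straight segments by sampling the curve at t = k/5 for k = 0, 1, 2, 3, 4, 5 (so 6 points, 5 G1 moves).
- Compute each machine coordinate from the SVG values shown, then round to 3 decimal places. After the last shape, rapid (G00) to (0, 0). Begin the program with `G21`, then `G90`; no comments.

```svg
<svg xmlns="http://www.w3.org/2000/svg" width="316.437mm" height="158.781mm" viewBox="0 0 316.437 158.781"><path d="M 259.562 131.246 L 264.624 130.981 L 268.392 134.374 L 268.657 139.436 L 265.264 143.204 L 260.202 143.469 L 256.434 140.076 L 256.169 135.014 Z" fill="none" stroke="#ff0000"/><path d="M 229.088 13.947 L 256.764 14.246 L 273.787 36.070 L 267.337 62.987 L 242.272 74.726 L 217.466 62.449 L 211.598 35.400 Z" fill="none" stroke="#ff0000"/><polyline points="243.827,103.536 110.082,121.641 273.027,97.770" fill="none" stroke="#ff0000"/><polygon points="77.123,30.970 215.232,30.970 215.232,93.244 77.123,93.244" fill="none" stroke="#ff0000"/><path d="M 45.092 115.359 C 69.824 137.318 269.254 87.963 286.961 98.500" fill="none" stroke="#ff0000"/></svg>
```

1 u = 1 mm; y_m = 158.781 − y.

[1] `<path>` regular polygon, #ff0000→engrave S413 F2944: (259.562,27.535) → (264.624,27.800) → (268.392,24.407) → (268.657,19.345) → (265.264,15.577) → (260.202,15.312) → (256.434,18.705) → (256.169,23.767) → (259.562,27.535) (closed)

[2] `<path>` regular polygon, #ff0000→engrave S413 F2944: (229.088,144.834) → (256.764,144.535) → (273.787,122.711) → (267.337,95.794) → (242.272,84.055) → (217.466,96.332) → (211.598,123.381) → (229.088,144.834) (closed)

[3] `<polyline>` open polyline, #ff0000→engrave S413 F2944: (243.827,55.245) → (110.082,37.140) → (273.027,61.011)

[4] `<polygon>` rectangle, #ff0000→engrave S413 F2944: (77.123,127.811) → (215.232,127.811) → (215.232,65.537) → (77.123,65.537) → (77.123,127.811) (closed)

[5] `<path>` cubic bezier, #ff0000→engrave S413 F2944: (45.092,43.422) → (78.044,37.755) → (135.814,42.905) → (201.297,52.574) → (257.381,60.466) → (286.961,60.281)

G21
G90
G00 X259.562 Y27.535
M3 S413
G1 X264.624 Y27.800 F2944
G1 X268.392 Y24.407
G1 X268.657 Y19.345
G1 X265.264 Y15.577
G1 X260.202 Y15.312
G1 X256.434 Y18.705
G1 X256.169 Y23.767
G1 X259.562 Y27.535
M5
G00 X229.088 Y144.834
M3 S413
G1 X256.764 Y144.535 F2944
G1 X273.787 Y122.711
G1 X267.337 Y95.794
G1 X242.272 Y84.055
G1 X217.466 Y96.332
G1 X211.598 Y123.381
G1 X229.088 Y144.834
M5
G00 X243.827 Y55.245
M3 S413
G1 X110.082 Y37.140 F2944
G1 X273.027 Y61.011
M5
G00 X77.123 Y127.811
M3 S413
G1 X215.232 Y127.811 F2944
G1 X215.232 Y65.537
G1 X77.123 Y65.537
G1 X77.123 Y127.811
M5
G00 X45.092 Y43.422
M3 S413
G1 X78.044 Y37.755 F2944
G1 X135.814 Y42.905
G1 X201.297 Y52.574
G1 X257.381 Y60.466
G1 X286.961 Y60.281
M5
G00 X0.000 Y0.000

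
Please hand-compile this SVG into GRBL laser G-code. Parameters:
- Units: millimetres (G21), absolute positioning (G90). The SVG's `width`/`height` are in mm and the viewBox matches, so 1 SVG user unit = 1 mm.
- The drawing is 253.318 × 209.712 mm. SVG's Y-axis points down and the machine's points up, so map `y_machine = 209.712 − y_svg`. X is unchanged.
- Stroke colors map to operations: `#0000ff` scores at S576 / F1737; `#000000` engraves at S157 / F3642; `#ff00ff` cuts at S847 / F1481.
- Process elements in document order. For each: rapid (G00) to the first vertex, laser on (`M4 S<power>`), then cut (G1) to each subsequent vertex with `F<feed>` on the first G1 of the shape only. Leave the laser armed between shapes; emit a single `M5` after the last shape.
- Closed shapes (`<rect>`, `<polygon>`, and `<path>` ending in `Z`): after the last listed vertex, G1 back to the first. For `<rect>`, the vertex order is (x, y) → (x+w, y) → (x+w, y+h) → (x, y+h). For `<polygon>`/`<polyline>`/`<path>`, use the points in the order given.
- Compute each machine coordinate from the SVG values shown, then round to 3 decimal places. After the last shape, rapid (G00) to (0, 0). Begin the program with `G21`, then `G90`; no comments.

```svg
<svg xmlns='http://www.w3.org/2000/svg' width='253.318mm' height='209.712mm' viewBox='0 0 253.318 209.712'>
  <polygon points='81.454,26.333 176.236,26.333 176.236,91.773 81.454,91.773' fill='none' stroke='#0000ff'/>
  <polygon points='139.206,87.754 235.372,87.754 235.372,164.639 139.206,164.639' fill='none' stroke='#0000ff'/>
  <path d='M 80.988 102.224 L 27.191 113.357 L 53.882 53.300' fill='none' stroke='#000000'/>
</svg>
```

G21
G90
G00 X81.454 Y183.379
M4 S576
G1 X176.236 Y183.379 F1737
G1 X176.236 Y117.939
G1 X81.454 Y117.939
G1 X81.454 Y183.379
G00 X139.206 Y121.958
M4 S576
G1 X235.372 Y121.958 F1737
G1 X235.372 Y45.073
G1 X139.206 Y45.073
G1 X139.206 Y121.958
G00 X80.988 Y107.488
M4 S157
G1 X27.191 Y96.355 F3642
G1 X53.882 Y156.412
M5
G00 X0.000 Y0.000

viewBox `0 0 253.318 209.712` with mm width/height → 1 unit = 1 mm. Flip: y_m = 209.712 − y_svg.

**Shape 1** — `<polygon>` rectangle, stroke `#0000ff` → score (S576, F1737). Machine vertices: (81.454,183.379) → (176.236,183.379) → (176.236,117.939) → (81.454,117.939) → (81.454,183.379). Closed: final G1 returns to the first vertex.

**Shape 2** — `<polygon>` rectangle, stroke `#0000ff` → score (S576, F1737). Machine vertices: (139.206,121.958) → (235.372,121.958) → (235.372,45.073) → (139.206,45.073) → (139.206,121.958). Closed: final G1 returns to the first vertex.

**Shape 3** — `<path>` open polyline, stroke `#000000` → engrave (S157, F3642). Machine vertices: (80.988,107.488) → (27.191,96.355) → (53.882,156.412). Open path.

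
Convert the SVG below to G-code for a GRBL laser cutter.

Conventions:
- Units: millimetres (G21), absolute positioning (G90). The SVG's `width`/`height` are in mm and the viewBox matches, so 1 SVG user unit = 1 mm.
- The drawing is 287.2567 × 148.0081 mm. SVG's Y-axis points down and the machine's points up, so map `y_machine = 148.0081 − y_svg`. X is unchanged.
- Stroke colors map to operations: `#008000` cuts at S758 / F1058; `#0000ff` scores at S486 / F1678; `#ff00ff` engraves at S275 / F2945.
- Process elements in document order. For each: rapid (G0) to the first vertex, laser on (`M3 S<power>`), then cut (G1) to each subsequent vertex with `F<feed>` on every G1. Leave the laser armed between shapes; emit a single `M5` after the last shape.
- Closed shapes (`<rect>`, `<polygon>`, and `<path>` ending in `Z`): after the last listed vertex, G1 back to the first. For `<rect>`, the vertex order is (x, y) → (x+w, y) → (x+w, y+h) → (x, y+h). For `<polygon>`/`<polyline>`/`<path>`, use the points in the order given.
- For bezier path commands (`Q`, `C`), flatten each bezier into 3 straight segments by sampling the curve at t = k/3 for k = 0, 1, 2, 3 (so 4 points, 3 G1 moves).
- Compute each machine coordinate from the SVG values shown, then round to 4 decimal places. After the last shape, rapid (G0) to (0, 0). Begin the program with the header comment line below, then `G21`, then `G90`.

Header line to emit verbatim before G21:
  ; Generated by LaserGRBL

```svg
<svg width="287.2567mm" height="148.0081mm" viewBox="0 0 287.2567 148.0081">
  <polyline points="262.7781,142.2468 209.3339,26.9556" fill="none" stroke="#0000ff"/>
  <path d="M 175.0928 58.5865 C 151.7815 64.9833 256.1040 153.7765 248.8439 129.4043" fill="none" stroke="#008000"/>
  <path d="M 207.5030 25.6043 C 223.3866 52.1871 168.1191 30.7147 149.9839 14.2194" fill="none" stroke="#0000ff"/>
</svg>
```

1 u = 1 mm; y_m = 148.0081 − y.

[1] `<polyline>` line segment, #0000ff→score S486 F1678: (262.7781,5.7613) → (209.3339,121.0525)

[2] `<path>` cubic bezier, #008000→cut S758 F1058: (175.0928,89.4216) → (185.4662,62.8024) → (227.7697,24.7104) → (248.8439,18.6038)

[3] `<path>` cubic bezier, #0000ff→score S486 F1678: (207.5030,122.4038) → (203.6801,109.8752) → (176.4860,117.5985) → (149.9839,133.7887)

; Generated by LaserGRBL
G21
G90
G0 X262.7781 Y5.7613
M3 S486
G1 X209.3339 Y121.0525 F1678
G0 X175.0928 Y89.4216
M3 S758
G1 X185.4662 Y62.8024 F1058
G1 X227.7697 Y24.7104 F1058
G1 X248.8439 Y18.6038 F1058
G0 X207.5030 Y122.4038
M3 S486
G1 X203.6801 Y109.8752 F1678
G1 X176.4860 Y117.5985 F1678
G1 X149.9839 Y133.7887 F1678
M5
G0 X0.0000 Y0.0000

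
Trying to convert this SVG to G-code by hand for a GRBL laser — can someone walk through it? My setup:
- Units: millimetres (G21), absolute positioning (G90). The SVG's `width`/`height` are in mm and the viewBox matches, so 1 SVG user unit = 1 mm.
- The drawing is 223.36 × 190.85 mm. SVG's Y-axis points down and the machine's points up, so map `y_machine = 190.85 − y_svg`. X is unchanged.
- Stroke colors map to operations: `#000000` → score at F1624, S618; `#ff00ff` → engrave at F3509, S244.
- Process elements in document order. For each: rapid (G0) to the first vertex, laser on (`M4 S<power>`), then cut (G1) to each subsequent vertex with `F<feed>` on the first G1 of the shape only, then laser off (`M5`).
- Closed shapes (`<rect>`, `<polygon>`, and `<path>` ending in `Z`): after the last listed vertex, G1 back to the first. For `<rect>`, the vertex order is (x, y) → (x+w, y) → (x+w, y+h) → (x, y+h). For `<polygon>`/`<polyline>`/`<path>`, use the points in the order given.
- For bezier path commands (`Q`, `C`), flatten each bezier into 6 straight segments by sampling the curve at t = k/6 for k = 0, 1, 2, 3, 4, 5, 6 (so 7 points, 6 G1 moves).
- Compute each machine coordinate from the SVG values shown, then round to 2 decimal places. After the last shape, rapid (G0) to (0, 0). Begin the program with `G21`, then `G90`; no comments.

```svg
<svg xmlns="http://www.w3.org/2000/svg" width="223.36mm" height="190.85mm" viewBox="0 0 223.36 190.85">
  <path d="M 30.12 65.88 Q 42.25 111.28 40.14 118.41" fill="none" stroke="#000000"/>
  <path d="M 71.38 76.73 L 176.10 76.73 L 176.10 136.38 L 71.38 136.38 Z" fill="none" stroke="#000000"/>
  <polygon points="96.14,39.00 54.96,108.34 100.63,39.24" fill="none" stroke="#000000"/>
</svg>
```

1 u = 1 mm; y_m = 190.85 − y.

[1] `<path>` quadratic bezier, #000000→score S618 F1624: (30.12,124.97) → (33.77,110.90) → (36.62,98.96) → (38.69,89.14) → (39.96,81.45) → (40.45,75.88) → (40.14,72.44)

[2] `<path>` rectangle, #000000→score S618 F1624: (71.38,114.12) → (176.10,114.12) → (176.10,54.47) → (71.38,54.47) → (71.38,114.12) (closed)

[3] `<polygon>` closed polygon, #000000→score S618 F1624: (96.14,151.85) → (54.96,82.51) → (100.63,151.61) → (96.14,151.85) (closed)

G21
G90
G0 X30.12 Y124.97
M4 S618
G1 X33.77 Y110.90 F1624
G1 X36.62 Y98.96
G1 X38.69 Y89.14
G1 X39.96 Y81.45
G1 X40.45 Y75.88
G1 X40.14 Y72.44
M5
G0 X71.38 Y114.12
M4 S618
G1 X176.10 Y114.12 F1624
G1 X176.10 Y54.47
G1 X71.38 Y54.47
G1 X71.38 Y114.12
M5
G0 X96.14 Y151.85
M4 S618
G1 X54.96 Y82.51 F1624
G1 X100.63 Y151.61
G1 X96.14 Y151.85
M5
G0 X0.00 Y0.00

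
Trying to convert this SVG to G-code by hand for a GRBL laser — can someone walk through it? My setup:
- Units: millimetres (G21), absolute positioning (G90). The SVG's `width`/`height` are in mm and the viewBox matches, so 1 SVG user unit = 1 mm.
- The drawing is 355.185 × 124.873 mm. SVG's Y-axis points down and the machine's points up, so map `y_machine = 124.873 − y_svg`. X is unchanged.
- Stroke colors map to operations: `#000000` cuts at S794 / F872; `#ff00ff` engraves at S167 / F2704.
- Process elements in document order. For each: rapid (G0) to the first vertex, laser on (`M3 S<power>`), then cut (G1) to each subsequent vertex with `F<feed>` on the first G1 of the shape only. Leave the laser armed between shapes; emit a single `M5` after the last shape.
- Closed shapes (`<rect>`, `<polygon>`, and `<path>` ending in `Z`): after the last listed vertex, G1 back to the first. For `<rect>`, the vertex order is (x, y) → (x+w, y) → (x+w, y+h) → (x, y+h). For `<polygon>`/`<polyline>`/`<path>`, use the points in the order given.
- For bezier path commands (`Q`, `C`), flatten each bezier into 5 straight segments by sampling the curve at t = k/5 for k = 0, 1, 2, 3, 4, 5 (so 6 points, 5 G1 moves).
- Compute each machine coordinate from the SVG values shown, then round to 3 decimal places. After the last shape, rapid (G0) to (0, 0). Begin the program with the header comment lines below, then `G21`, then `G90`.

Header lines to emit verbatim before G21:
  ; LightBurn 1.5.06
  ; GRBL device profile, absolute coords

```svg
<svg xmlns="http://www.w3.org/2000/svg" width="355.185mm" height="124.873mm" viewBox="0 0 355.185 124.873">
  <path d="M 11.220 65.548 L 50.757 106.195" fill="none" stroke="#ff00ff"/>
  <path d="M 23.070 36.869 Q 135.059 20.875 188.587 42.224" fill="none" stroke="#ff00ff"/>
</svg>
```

; LightBurn 1.5.06
; GRBL device profile, absolute coords
G21
G90
G0 X11.220 Y59.325
M3 S167
G1 X50.757 Y18.678 F2704
G0 X23.070 Y88.004
M3 S167
G1 X65.527 Y92.908 F2704
G1 X103.307 Y94.824
G1 X136.411 Y93.753
G1 X164.837 Y89.695
G1 X188.587 Y82.649
M5
G0 X0.000 Y0.000

Since the viewBox matches the mm dimensions, user units are millimetres directly. The only transform is the Y-flip y_m = 124.873 − y_svg.

Shape 1 is a line segment drawn with `<path>`. Its stroke #ff00ff means engrave at S167, F2704. After flipping Y the toolpath is (11.220,59.325) → (50.757,18.678).

Shape 2 is a quadratic bezier drawn with `<path>`. Its stroke #ff00ff means engrave at S167, F2704. After flipping Y the toolpath is (23.070,88.004) → (65.527,92.908) → (103.307,94.824) → (136.411,93.753) → (164.837,89.695) → (188.587,82.649).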